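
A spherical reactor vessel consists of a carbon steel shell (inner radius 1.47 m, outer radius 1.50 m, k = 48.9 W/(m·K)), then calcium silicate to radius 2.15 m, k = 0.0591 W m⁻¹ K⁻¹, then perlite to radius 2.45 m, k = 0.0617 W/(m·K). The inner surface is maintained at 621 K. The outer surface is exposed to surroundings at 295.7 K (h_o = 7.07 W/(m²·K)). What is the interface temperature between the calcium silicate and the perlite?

Series thermal resistances, inner to outer:
  R_carbon steel = (1/1.47 − 1/1.50)/(4πk) = 0.01361/(4π·48.9) = 2.214×10^-5 K/W
  R_calcium silicate = (1/1.50 − 1/2.15)/(4πk) = 0.2016/(4π·0.0591) = 0.2714 K/W
  R_perlite = (1/2.15 − 1/2.45)/(4πk) = 0.05695/(4π·0.0617) = 0.07346 K/W
  R_conv,out = 1/(4πr²h) = 1/(4π·2.45²·7.07) = 0.001875 K/W
ΣR = 2.214×10^-5 + 0.2714 + 0.07346 + 0.001875 = 0.3468 K/W
Q = ΔT/ΣR = (621 K − 295.7 K)/0.3468 = 938.0 W
From the inner boundary to the calcium silicate/perlite interface, ΣR_partial = 0.2714 K/W.
T_interface = T_in − Q·ΣR_partial = 621 K − (938.0)(0.2714) = 366.4 K

T = 366.4 K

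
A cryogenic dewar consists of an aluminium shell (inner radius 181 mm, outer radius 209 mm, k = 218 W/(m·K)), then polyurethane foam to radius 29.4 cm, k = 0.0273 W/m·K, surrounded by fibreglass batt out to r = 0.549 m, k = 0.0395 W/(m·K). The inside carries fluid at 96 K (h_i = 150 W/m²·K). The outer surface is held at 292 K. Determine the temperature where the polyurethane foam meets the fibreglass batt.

Treat each layer as a resistance in series:
  R_conv,in = 1/(4πr²h) = 1/(4π·0.181²·150) = 0.01619 K/W
  R_aluminium = (1/0.181 − 1/0.209)/(4πk) = 0.7402/(4π·218) = 2.702×10^-4 K/W
  R_polyurethane foam = (1/0.209 − 1/0.294)/(4πk) = 1.383/(4π·0.0273) = 4.032 K/W
  R_fibreglass batt = (1/0.294 − 1/0.549)/(4πk) = 1.580/(4π·0.0395) = 3.183 K/W
ΣR = 0.01619 + 2.702×10^-4 + 4.032 + 3.183 = 7.231 K/W
Q = ΔT/ΣR = (96 K − 292 K)/7.231 = -27.11 W
From the inner boundary to the polyurethane foam/fibreglass batt interface, ΣR_partial = 4.048 K/W.
T_interface = T_in − Q·ΣR_partial = 96 K − (-27.11)(4.048) = 205.7 K

T = 205.7 K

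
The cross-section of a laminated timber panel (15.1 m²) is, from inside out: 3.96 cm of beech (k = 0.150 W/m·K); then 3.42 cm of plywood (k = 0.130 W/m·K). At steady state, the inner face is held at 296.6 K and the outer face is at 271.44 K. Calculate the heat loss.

Q = 721 W

Resistance network (inner→outer):
  R_beech = L/(kA) = 0.0396/(0.150·15.1) = 0.01748 K/W
  R_plywood = L/(kA) = 0.0342/(0.130·15.1) = 0.01742 K/W
ΣR = 0.01748 + 0.01742 = 0.03490 K/W
Q = ΔT/ΣR = (296.6 K − 271.44 K)/0.03490 = 721 W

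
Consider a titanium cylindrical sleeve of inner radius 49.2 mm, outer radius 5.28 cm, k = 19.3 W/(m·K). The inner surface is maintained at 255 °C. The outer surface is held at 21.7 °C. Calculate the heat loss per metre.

Q' = 2πk·ΔT/ln(r₂/r₁) = 2π × 19.3 × 233.3 / ln(0.0528/0.0492) = 4.01×10^5 W/m

Q' = 401 kW/m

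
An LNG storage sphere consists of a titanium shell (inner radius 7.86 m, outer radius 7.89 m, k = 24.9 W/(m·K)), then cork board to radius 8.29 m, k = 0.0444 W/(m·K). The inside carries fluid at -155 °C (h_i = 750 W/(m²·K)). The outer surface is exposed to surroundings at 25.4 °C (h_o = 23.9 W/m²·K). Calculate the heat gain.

Q = 16.4 kW

Resistance network (inner→outer):
  R_conv,in = 1/(4πr²h) = 1/(4π·7.86²·750) = 1.717×10^-6 K/W
  R_titanium = (1/7.86 − 1/7.89)/(4πk) = 4.838×10^-4/(4π·24.9) = 1.546×10^-6 K/W
  R_cork board = (1/7.89 − 1/8.29)/(4πk) = 0.006115/(4π·0.0444) = 0.01096 K/W
  R_conv,out = 1/(4πr²h) = 1/(4π·8.29²·23.9) = 4.845×10^-5 K/W
ΣR = 1.717×10^-6 + 1.546×10^-6 + 0.01096 + 4.845×10^-5 = 0.01101 K/W
Q = ΔT/ΣR = (-155 °C − 25.4 °C)/0.01101 = -16400 W
(Negative Q ⇒ heat flows inward; heat gain = 16400 W.)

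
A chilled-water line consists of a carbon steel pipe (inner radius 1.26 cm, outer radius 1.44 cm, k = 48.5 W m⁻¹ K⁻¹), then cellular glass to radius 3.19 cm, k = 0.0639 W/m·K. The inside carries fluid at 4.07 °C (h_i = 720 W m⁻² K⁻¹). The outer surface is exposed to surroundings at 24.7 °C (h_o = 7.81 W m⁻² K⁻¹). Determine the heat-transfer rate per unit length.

Q' = 7.82 W/m

Treat each layer as a resistance in series:
  R'_conv,in = 1/(2πr h) = 1/(2π·0.0126·720) = 0.01754 m·K/W
  R'_carbon steel = ln(0.0144/0.0126)/(2πk) = 0.1335/(2π·48.5) = 4.382×10^-4 m·K/W
  R'_cellular glass = ln(0.0319/0.0144)/(2πk) = 0.7954/(2π·0.0639) = 1.981 m·K/W
  R'_conv,out = 1/(2πr h) = 1/(2π·0.0319·7.81) = 0.6388 m·K/W
ΣR = 0.01754 + 4.382×10^-4 + 1.981 + 0.6388 = 2.638 m·K/W
Q' = ΔT/ΣR = (4.07 °C − 24.7 °C)/2.638 = -7.82 W/m
(Negative Q' ⇒ heat flows inward; heat gain = 7.82 W/m.)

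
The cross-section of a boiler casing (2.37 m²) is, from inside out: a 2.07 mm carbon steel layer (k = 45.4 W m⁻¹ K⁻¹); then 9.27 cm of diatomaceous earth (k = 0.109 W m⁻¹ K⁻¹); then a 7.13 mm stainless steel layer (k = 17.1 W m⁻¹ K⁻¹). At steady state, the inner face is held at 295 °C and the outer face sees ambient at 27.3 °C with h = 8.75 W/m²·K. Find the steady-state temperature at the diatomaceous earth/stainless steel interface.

T = 59.1 °C

Series thermal resistances, inner to outer:
  R_carbon steel = L/(kA) = 0.00207/(45.4·2.37) = 1.924×10^-5 K/W
  R_diatomaceous earth = L/(kA) = 0.0927/(0.109·2.37) = 0.3588 K/W
  R_stainless steel = L/(kA) = 0.00713/(17.1·2.37) = 1.759×10^-4 K/W
  R_conv,out = 1/(hA) = 1/(8.75·2.37) = 0.04822 K/W
ΣR = 1.924×10^-5 + 0.3588 + 1.759×10^-4 + 0.04822 = 0.4072 K/W
Q = ΔT/ΣR = (295 °C − 27.3 °C)/0.4072 = 657.4 W
From the inner boundary to the diatomaceous earth/stainless steel interface, ΣR_partial = 0.3588 K/W.
T_interface = T_in − Q·ΣR_partial = 295 °C − (657.4)(0.3588) = 59.1 °C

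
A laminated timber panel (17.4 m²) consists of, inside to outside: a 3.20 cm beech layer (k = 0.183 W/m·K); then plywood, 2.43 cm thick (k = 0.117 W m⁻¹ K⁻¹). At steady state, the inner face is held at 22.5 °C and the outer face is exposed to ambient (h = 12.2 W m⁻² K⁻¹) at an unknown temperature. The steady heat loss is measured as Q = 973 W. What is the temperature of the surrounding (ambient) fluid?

Series resistances:
  R_beech = L/(kA) = 0.0320/(0.183·17.4) = 0.01005 K/W
  R_plywood = L/(kA) = 0.0243/(0.117·17.4) = 0.01194 K/W
  R_conv,out = 1/(hA) = 1/(12.2·17.4) = 0.004711 K/W
ΣR = 0.02670 K/W
ΔT = Q·ΣR = 973 × 0.02670 = 25.98 K
Heat flows outward, so T_out = T_in − ΔT = 22.5 − 25.98 = -3.48 °C

T_out = -3.48 °C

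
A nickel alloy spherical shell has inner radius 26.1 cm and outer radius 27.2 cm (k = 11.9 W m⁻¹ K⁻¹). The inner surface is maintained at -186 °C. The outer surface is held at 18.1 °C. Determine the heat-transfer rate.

Q = 4πk·ΔT/(1/r₁ − 1/r₂) = 4π × 11.9 × 204.1 / (1/0.261 − 1/0.272) = 1.97×10^5 W

Q = 197 kW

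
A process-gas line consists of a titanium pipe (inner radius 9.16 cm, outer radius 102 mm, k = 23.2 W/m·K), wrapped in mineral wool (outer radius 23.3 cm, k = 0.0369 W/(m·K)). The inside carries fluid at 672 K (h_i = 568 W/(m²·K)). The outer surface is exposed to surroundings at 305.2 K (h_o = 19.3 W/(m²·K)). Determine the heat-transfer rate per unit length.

Resistance network (inner→outer):
  R'_conv,in = 1/(2πr h) = 1/(2π·0.0916·568) = 0.003059 m·K/W
  R'_titanium = ln(0.102/0.0916)/(2πk) = 0.1075/(2π·23.2) = 7.377×10^-4 m·K/W
  R'_mineral wool = ln(0.233/0.102)/(2πk) = 0.8261/(2π·0.0369) = 3.563 m·K/W
  R'_conv,out = 1/(2πr h) = 1/(2π·0.233·19.3) = 0.03539 m·K/W
ΣR = 0.003059 + 7.377×10^-4 + 3.563 + 0.03539 = 3.602 m·K/W
Q' = ΔT/ΣR = (672 K − 305.2 K)/3.602 = 102 W/m

Q' = 102 W/m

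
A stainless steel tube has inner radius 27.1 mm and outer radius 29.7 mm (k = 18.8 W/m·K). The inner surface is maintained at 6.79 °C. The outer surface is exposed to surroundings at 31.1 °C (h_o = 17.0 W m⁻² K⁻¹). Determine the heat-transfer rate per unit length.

Resistance network (inner→outer):
  R'_stainless steel = ln(0.0297/0.0271)/(2πk) = 0.09161/(2π·18.8) = 7.756×10^-4 m·K/W
  R'_conv,out = 1/(2πr h) = 1/(2π·0.0297·17.0) = 0.3152 m·K/W
ΣR = 7.756×10^-4 + 0.3152 = 0.3160 m·K/W
Q' = ΔT/ΣR = (6.79 °C − 31.1 °C)/0.3160 = -76.9 W/m
(Negative Q' ⇒ heat flows inward; heat gain = 76.9 W/m.)

Q' = 76.9 W/m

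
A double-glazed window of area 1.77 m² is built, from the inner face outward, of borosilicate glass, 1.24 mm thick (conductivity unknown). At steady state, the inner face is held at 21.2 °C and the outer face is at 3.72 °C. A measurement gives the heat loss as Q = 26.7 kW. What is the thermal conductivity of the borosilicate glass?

ΣR = ΔT/Q = |21.2 − 3.72|/26700 = 6.547×10^-4 K/W
L/(kA) = 6.547×10^-4 ⇒ k = 0.00124/(6.547×10^-4·1.77) = 1.07 W/m·K

k = 1.07 W/m·K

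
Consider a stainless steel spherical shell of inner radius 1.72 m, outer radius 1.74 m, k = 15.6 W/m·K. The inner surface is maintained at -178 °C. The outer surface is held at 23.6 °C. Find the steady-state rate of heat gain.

Q = 4πk·ΔT/(1/r₁ − 1/r₂) = 4π × 15.6 × 201.6 / (1/1.72 − 1/1.74) = 5.91×10^6 W

Q = 5910 kW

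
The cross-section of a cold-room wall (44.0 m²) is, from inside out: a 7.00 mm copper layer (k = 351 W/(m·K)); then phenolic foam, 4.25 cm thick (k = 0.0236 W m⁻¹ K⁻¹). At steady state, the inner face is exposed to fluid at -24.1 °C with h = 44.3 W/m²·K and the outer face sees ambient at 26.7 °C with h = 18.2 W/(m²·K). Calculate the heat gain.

Series thermal resistances, inner to outer:
  R_conv,in = 1/(hA) = 1/(44.3·44.0) = 5.130×10^-4 K/W
  R_copper = L/(kA) = 0.00700/(351·44.0) = 4.533×10^-7 K/W
  R_phenolic foam = L/(kA) = 0.0425/(0.0236·44.0) = 0.04093 K/W
  R_conv,out = 1/(hA) = 1/(18.2·44.0) = 0.001249 K/W
ΣR = 5.130×10^-4 + 4.533×10^-7 + 0.04093 + 0.001249 = 0.04269 K/W
Q = ΔT/ΣR = (-24.1 °C − 26.7 °C)/0.04269 = -1190 W
(Negative Q ⇒ heat flows inward; heat gain = 1190 W.)

Q = 1190 W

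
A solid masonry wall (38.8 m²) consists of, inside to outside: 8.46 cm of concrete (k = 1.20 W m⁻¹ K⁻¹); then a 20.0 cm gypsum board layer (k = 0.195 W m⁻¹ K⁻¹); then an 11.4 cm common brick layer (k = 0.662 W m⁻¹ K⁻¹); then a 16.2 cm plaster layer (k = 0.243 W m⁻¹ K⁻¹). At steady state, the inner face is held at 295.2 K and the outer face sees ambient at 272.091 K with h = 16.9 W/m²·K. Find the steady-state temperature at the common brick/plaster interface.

Series thermal resistances, inner to outer:
  R_concrete = L/(kA) = 0.0846/(1.20·38.8) = 0.001817 K/W
  R_gypsum board = L/(kA) = 0.200/(0.195·38.8) = 0.02643 K/W
  R_common brick = L/(kA) = 0.114/(0.662·38.8) = 0.004438 K/W
  R_plaster = L/(kA) = 0.162/(0.243·38.8) = 0.01718 K/W
  R_conv,out = 1/(hA) = 1/(16.9·38.8) = 0.001525 K/W
ΣR = 0.001817 + 0.02643 + 0.004438 + 0.01718 + 0.001525 = 0.05139 K/W
Q = ΔT/ΣR = (295.2 K − 272.091 K)/0.05139 = 449.7 W
From the inner boundary to the common brick/plaster interface, ΣR_partial = 0.03268 K/W.
T_interface = T_in − Q·ΣR_partial = 295.2 K − (449.7)(0.03268) = 280.50 K

T = 280.50 K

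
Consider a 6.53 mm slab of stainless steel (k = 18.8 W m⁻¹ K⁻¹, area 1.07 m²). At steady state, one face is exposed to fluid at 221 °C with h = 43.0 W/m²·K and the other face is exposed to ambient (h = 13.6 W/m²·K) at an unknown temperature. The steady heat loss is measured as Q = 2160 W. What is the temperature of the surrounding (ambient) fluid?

T_out = 24.9 °C

Series resistances:
  R_conv,in = 1/(hA) = 1/(43.0·1.07) = 0.02173 K/W
  R_stainless steel = L/(kA) = 0.00653/(18.8·1.07) = 3.246×10^-4 K/W
  R_conv,out = 1/(hA) = 1/(13.6·1.07) = 0.06872 K/W
ΣR = 0.09078 K/W
ΔT = Q·ΣR = 2160 × 0.09078 = 196.1 K
Heat flows outward, so T_out = T_in − ΔT = 221 − 196.1 = 24.9 °C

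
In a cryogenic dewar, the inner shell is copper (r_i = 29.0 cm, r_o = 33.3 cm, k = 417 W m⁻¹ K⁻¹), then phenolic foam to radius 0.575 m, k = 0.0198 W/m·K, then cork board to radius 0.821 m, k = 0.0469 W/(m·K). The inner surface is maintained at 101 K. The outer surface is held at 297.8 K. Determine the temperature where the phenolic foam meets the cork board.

T = 268.6 K

Treat each layer as a resistance in series:
  R_copper = (1/0.290 − 1/0.333)/(4πk) = 0.4453/(4π·417) = 8.497×10^-5 K/W
  R_phenolic foam = (1/0.333 − 1/0.575)/(4πk) = 1.264/(4π·0.0198) = 5.080 K/W
  R_cork board = (1/0.575 − 1/0.821)/(4πk) = 0.5211/(4π·0.0469) = 0.8842 K/W
ΣR = 8.497×10^-5 + 5.080 + 0.8842 = 5.964 K/W
Q = ΔT/ΣR = (101 K − 297.8 K)/5.964 = -33.00 W
From the inner boundary to the phenolic foam/cork board interface, ΣR_partial = 5.080 K/W.
T_interface = T_in − Q·ΣR_partial = 101 K − (-33.00)(5.080) = 268.6 K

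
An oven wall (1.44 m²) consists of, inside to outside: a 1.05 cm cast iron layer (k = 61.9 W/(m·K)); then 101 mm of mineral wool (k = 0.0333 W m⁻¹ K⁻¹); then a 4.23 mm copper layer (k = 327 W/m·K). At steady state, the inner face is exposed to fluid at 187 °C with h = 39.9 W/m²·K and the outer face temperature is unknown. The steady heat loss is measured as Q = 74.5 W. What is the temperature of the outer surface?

T_out = 28.8 °C

Series resistances:
  R_conv,in = 1/(hA) = 1/(39.9·1.44) = 0.01740 K/W
  R_cast iron = L/(kA) = 0.0105/(61.9·1.44) = 1.178×10^-4 K/W
  R_mineral wool = L/(kA) = 0.101/(0.0333·1.44) = 2.106 K/W
  R_copper = L/(kA) = 0.00423/(327·1.44) = 8.983×10^-6 K/W
ΣR = 2.124 K/W
ΔT = Q·ΣR = 74.5 × 2.124 = 158.2 K
Heat flows outward, so T_out = T_in − ΔT = 187 − 158.2 = 28.8 °C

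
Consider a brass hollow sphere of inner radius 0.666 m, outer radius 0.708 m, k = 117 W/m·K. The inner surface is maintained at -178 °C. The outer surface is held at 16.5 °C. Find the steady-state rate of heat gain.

Q = 4πk·ΔT/(1/r₁ − 1/r₂) = 4π × 117 × 194.5 / (1/0.666 − 1/0.708) = 3.21×10^6 W

Q = 3210 kW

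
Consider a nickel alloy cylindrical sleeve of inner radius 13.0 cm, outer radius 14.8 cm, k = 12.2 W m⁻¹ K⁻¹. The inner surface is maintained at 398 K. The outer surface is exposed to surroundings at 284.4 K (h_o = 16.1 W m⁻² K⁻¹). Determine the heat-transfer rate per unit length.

Treat each layer as a resistance in series:
  R'_nickel alloy = ln(0.148/0.130)/(2πk) = 0.1297/(2π·12.2) = 0.001692 m·K/W
  R'_conv,out = 1/(2πr h) = 1/(2π·0.148·16.1) = 0.06679 m·K/W
ΣR = 0.001692 + 0.06679 = 0.06848 m·K/W
Q' = ΔT/ΣR = (398 K − 284.4 K)/0.06848 = 1660 W/m

Q' = 1660 W/m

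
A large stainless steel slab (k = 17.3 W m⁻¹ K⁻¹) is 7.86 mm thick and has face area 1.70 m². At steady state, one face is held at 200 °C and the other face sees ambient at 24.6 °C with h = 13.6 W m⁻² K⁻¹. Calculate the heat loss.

Q = 4.03 kW

Resistance network (inner→outer):
  R_stainless steel = L/(kA) = 0.00786/(17.3·1.70) = 2.673×10^-4 K/W
  R_conv,out = 1/(hA) = 1/(13.6·1.70) = 0.04325 K/W
ΣR = 2.673×10^-4 + 0.04325 = 0.04352 K/W
Q = ΔT/ΣR = (200 °C − 24.6 °C)/0.04352 = 4030 W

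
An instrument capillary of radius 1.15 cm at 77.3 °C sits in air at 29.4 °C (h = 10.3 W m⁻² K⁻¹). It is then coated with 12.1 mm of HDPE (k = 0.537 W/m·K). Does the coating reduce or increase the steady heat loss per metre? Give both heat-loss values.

increases: 35.6 → 55.2 W/m

Critical radius for a cylinder: r_cr = k/h = 0.0521 m = 5.21 cm.
Outer radius after coating: r₂ = 0.0115 + 0.0121 = 0.0236 m.
Since r₁ < r_cr and r₂ ≤ r_cr, the coating moves toward the maximum at r_cr — heat loss rises.
Bare: R = 1/(2πr₁h) = 1.344 m·K/W; Q = 47.9/1.344 = 35.6 W/m.
Coated: R = R_cond + R_conv = 0.8678 m·K/W; Q = 47.9/0.8678 = 55.2 W/m.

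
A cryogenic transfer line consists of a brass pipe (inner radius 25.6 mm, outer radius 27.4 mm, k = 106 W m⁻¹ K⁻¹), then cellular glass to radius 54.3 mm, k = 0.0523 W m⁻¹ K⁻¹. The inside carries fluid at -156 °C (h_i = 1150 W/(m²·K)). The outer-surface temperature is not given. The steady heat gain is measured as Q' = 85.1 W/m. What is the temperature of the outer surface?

Series resistances:
  R'_conv,in = 1/(2πr h) = 1/(2π·0.0256·1150) = 0.005406 m·K/W
  R'_brass = ln(0.0274/0.0256)/(2πk) = 0.06795/(2π·106) = 1.020×10^-4 m·K/W
  R'_cellular glass = ln(0.0543/0.0274)/(2πk) = 0.6840/(2π·0.0523) = 2.081 m·K/W
ΣR = 2.087 m·K/W
ΔT = Q'·ΣR = 85.1 × 2.087 = 177.6 K
Heat flows inward, so T_out = T_in + ΔT = -156 + 177.6 = 21.6 °C

T_out = 21.6 °C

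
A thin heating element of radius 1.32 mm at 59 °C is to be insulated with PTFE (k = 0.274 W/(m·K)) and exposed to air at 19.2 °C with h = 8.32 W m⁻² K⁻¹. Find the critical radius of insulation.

r_cr = 3.29 cm

For a cylinder, r_cr = k_ins/h = 0.274/8.32 = 0.0329 m = 3.29 cm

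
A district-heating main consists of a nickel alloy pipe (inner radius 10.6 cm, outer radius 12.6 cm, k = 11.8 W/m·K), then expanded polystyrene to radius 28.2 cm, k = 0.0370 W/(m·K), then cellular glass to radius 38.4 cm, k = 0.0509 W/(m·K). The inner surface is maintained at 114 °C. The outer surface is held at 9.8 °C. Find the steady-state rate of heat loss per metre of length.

Q' = 23.5 W/m

Series thermal resistances, inner to outer:
  R'_nickel alloy = ln(0.126/0.106)/(2πk) = 0.1728/(2π·11.8) = 0.002331 m·K/W
  R'_expanded polystyrene = ln(0.282/0.126)/(2πk) = 0.8056/(2π·0.0370) = 3.465 m·K/W
  R'_cellular glass = ln(0.384/0.282)/(2πk) = 0.3087/(2π·0.0509) = 0.9654 m·K/W
ΣR = 0.002331 + 3.465 + 0.9654 = 4.433 m·K/W
Q' = ΔT/ΣR = (114 °C − 9.8 °C)/4.433 = 23.5 W/m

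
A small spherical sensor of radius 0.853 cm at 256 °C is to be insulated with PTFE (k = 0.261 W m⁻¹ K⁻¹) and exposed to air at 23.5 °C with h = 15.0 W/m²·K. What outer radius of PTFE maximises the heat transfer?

For a sphere, r_cr = 2k_ins/h = 2·0.261/15.0 = 0.0348 m = 3.48 cm

r_cr = 3.48 cm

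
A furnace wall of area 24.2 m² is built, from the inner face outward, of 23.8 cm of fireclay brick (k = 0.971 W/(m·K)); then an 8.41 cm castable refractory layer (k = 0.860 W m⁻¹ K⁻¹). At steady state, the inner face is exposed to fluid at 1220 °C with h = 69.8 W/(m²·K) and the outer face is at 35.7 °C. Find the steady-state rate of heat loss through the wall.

Resistance network (inner→outer):
  R_conv,in = 1/(hA) = 1/(69.8·24.2) = 5.920×10^-4 K/W
  R_fireclay brick = L/(kA) = 0.238/(0.971·24.2) = 0.01013 K/W
  R_castable refractory = L/(kA) = 0.0841/(0.860·24.2) = 0.004041 K/W
ΣR = 5.920×10^-4 + 0.01013 + 0.004041 = 0.01476 K/W
Q = ΔT/ΣR = (1220 °C − 35.7 °C)/0.01476 = 80200 W

Q = 80.2 kW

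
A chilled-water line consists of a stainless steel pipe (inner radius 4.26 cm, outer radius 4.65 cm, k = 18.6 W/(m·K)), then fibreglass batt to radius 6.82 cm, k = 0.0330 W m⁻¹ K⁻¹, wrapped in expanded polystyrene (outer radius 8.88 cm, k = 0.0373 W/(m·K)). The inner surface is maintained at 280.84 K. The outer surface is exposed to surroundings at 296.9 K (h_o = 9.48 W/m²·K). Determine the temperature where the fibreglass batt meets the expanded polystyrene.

Treat each layer as a resistance in series:
  R'_stainless steel = ln(0.0465/0.0426)/(2πk) = 0.08760/(2π·18.6) = 7.496×10^-4 m·K/W
  R'_fibreglass batt = ln(0.0682/0.0465)/(2πk) = 0.3830/(2π·0.0330) = 1.847 m·K/W
  R'_expanded polystyrene = ln(0.0888/0.0682)/(2πk) = 0.2639/(2π·0.0373) = 1.126 m·K/W
  R'_conv,out = 1/(2πr h) = 1/(2π·0.0888·9.48) = 0.1891 m·K/W
ΣR = 7.496×10^-4 + 1.847 + 1.126 + 0.1891 = 3.163 m·K/W
Q' = ΔT/ΣR = (280.84 K − 296.9 K)/3.163 = -5.077 W/m
From the inner boundary to the fibreglass batt/expanded polystyrene interface, ΣR_partial = 1.848 m·K/W.
T_interface = T_in − Q'·ΣR_partial = 280.84 K − (-5.077)(1.848) = 290.2 K

T = 290.2 K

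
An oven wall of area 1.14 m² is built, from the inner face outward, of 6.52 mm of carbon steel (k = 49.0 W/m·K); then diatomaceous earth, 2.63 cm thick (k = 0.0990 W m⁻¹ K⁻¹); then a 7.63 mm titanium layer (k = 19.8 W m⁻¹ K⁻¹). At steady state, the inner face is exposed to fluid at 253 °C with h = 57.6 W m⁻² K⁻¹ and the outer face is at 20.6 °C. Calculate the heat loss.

Resistance network (inner→outer):
  R_conv,in = 1/(hA) = 1/(57.6·1.14) = 0.01523 K/W
  R_carbon steel = L/(kA) = 0.00652/(49.0·1.14) = 1.167×10^-4 K/W
  R_diatomaceous earth = L/(kA) = 0.0263/(0.0990·1.14) = 0.2330 K/W
  R_titanium = L/(kA) = 0.00763/(19.8·1.14) = 3.380×10^-4 K/W
ΣR = 0.01523 + 1.167×10^-4 + 0.2330 + 3.380×10^-4 = 0.2487 K/W
Q = ΔT/ΣR = (253 °C − 20.6 °C)/0.2487 = 934 W

Q = 934 W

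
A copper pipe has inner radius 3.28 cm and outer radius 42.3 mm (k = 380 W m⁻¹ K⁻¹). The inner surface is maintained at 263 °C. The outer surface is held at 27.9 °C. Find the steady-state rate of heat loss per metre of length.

Q' = 2.21×10^6 W/m

Q' = 2πk·ΔT/ln(r₂/r₁) = 2π × 380 × 235.1 / ln(0.0423/0.0328) = 2.21×10^6 W/m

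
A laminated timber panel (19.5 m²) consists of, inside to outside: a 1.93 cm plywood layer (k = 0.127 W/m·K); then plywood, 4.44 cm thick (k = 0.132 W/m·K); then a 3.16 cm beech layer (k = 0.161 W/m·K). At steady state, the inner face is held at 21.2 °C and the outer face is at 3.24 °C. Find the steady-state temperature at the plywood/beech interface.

T = 8.39 °C

Resistance network (inner→outer):
  R_plywood = L/(kA) = 0.0193/(0.127·19.5) = 0.007793 K/W
  R_plywood = L/(kA) = 0.0444/(0.132·19.5) = 0.01725 K/W
  R_beech = L/(kA) = 0.0316/(0.161·19.5) = 0.01007 K/W
ΣR = 0.007793 + 0.01725 + 0.01007 = 0.03511 K/W
Q = ΔT/ΣR = (21.2 °C − 3.24 °C)/0.03511 = 511.5 W
From the inner boundary to the plywood/beech interface, ΣR_partial = 0.02504 K/W.
T_interface = T_in − Q·ΣR_partial = 21.2 °C − (511.5)(0.02504) = 8.39 °C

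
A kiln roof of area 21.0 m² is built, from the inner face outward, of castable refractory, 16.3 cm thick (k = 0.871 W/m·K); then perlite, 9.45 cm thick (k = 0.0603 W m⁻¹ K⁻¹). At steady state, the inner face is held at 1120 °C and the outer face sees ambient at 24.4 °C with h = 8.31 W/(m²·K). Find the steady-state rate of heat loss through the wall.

Treat each layer as a resistance in series:
  R_castable refractory = L/(kA) = 0.163/(0.871·21.0) = 0.008911 K/W
  R_perlite = L/(kA) = 0.0945/(0.0603·21.0) = 0.07463 K/W
  R_conv,out = 1/(hA) = 1/(8.31·21.0) = 0.005730 K/W
ΣR = 0.008911 + 0.07463 + 0.005730 = 0.08927 K/W
Q = ΔT/ΣR = (1120 °C − 24.4 °C)/0.08927 = 12300 W

Q = 12300 W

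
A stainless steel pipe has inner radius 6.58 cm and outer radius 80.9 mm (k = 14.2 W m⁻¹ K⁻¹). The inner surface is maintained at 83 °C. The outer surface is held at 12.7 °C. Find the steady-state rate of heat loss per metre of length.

Q' = 30.4 kW/m

Q' = 2πk·ΔT/ln(r₂/r₁) = 2π × 14.2 × 70.3 / ln(0.0809/0.0658) = 30400 W/m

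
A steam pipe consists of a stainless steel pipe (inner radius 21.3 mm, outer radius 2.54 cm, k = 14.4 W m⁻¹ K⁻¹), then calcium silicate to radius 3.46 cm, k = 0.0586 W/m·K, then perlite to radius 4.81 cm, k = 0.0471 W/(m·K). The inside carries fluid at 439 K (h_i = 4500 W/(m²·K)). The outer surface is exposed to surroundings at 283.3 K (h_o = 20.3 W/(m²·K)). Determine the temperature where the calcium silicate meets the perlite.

Treat each layer as a resistance in series:
  R'_conv,in = 1/(2πr h) = 1/(2π·0.0213·4500) = 0.001660 m·K/W
  R'_stainless steel = ln(0.0254/0.0213)/(2πk) = 0.1760/(2π·14.4) = 0.001946 m·K/W
  R'_calcium silicate = ln(0.0346/0.0254)/(2πk) = 0.3091/(2π·0.0586) = 0.8395 m·K/W
  R'_perlite = ln(0.0481/0.0346)/(2πk) = 0.3294/(2π·0.0471) = 1.113 m·K/W
  R'_conv,out = 1/(2πr h) = 1/(2π·0.0481·20.3) = 0.1630 m·K/W
ΣR = 0.001660 + 0.001946 + 0.8395 + 1.113 + 0.1630 = 2.119 m·K/W
Q' = ΔT/ΣR = (439 K − 283.3 K)/2.119 = 73.48 W/m
From the inner boundary to the calcium silicate/perlite interface, ΣR_partial = 0.8431 m·K/W.
T_interface = T_in − Q'·ΣR_partial = 439 K − (73.48)(0.8431) = 377 K

T = 377 K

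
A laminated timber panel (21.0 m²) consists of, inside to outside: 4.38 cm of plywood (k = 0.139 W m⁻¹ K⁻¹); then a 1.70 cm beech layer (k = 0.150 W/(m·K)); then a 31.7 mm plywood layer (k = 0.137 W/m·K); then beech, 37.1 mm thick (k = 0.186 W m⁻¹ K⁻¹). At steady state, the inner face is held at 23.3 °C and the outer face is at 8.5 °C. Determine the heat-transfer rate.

Q = 362 W

Resistance network (inner→outer):
  R_plywood = L/(kA) = 0.0438/(0.139·21.0) = 0.01501 K/W
  R_beech = L/(kA) = 0.0170/(0.150·21.0) = 0.005397 K/W
  R_plywood = L/(kA) = 0.0317/(0.137·21.0) = 0.01102 K/W
  R_beech = L/(kA) = 0.0371/(0.186·21.0) = 0.009498 K/W
ΣR = 0.01501 + 0.005397 + 0.01102 + 0.009498 = 0.04093 K/W
Q = ΔT/ΣR = (23.3 °C − 8.5 °C)/0.04093 = 362 W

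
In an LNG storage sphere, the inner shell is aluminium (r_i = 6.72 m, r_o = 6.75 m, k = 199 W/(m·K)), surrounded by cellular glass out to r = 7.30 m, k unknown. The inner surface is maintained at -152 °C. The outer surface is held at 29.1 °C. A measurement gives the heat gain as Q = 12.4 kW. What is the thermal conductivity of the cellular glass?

ΣR = ΔT/Q = |-152 − 29.1|/12400 = 0.01460 K/W
Known resistances:
  R_aluminium = (1/6.72 − 1/6.75)/(4πk) = 6.614×10^-4/(4π·199) = 2.645×10^-7 K/W
R_cellular glass = ΣR − ΣR_known = 0.01460 − 2.645×10^-7 = 0.01460 K/W
(1/r₁−1/r₂)/(4πk) = 0.01460 ⇒ k = 0.01116/(4π·0.01460) = 0.0608 W/m·K

k = 0.0608 W/m·K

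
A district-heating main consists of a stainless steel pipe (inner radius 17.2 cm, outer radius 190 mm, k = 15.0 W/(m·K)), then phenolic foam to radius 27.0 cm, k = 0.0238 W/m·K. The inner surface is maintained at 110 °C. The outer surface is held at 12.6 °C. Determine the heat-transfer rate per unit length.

Q' = 41.4 W/m

Treat each layer as a resistance in series:
  R'_stainless steel = ln(0.190/0.172)/(2πk) = 0.09953/(2π·15.0) = 0.001056 m·K/W
  R'_phenolic foam = ln(0.270/0.190)/(2πk) = 0.3514/(2π·0.0238) = 2.350 m·K/W
ΣR = 0.001056 + 2.350 = 2.351 m·K/W
Q' = ΔT/ΣR = (110 °C − 12.6 °C)/2.351 = 41.4 W/m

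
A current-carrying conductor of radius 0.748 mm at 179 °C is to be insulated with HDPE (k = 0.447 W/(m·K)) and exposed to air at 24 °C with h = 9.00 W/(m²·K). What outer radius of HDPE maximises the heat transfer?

r_cr = 4.97 cm

For a cylinder, r_cr = k_ins/h = 0.447/9.00 = 0.0497 m = 4.97 cm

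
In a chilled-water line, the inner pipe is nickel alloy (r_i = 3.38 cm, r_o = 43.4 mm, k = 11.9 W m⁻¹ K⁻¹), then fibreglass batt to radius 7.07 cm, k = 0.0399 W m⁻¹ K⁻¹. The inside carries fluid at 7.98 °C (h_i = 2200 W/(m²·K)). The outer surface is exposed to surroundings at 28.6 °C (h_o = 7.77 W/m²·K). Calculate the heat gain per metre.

Resistance network (inner→outer):
  R'_conv,in = 1/(2πr h) = 1/(2π·0.0338·2200) = 0.002140 m·K/W
  R'_nickel alloy = ln(0.0434/0.0338)/(2πk) = 0.2500/(2π·11.9) = 0.003344 m·K/W
  R'_fibreglass batt = ln(0.0707/0.0434)/(2πk) = 0.4880/(2π·0.0399) = 1.947 m·K/W
  R'_conv,out = 1/(2πr h) = 1/(2π·0.0707·7.77) = 0.2897 m·K/W
ΣR = 0.002140 + 0.003344 + 1.947 + 0.2897 = 2.242 m·K/W
Q' = ΔT/ΣR = (7.98 °C − 28.6 °C)/2.242 = -9.20 W/m
(Negative Q' ⇒ heat flows inward; heat gain = 9.20 W/m.)

Q' = 9.20 W/m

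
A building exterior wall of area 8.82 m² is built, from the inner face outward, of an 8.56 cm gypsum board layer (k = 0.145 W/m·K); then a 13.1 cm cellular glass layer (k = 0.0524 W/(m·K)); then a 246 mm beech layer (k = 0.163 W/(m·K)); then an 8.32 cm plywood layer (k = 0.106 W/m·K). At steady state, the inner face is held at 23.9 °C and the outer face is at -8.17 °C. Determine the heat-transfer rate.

Q = 52.5 W

Treat each layer as a resistance in series:
  R_gypsum board = L/(kA) = 0.0856/(0.145·8.82) = 0.06693 K/W
  R_cellular glass = L/(kA) = 0.131/(0.0524·8.82) = 0.2834 K/W
  R_beech = L/(kA) = 0.246/(0.163·8.82) = 0.1711 K/W
  R_plywood = L/(kA) = 0.0832/(0.106·8.82) = 0.08899 K/W
ΣR = 0.06693 + 0.2834 + 0.1711 + 0.08899 = 0.6104 K/W
Q = ΔT/ΣR = (23.9 °C − -8.17 °C)/0.6104 = 52.5 W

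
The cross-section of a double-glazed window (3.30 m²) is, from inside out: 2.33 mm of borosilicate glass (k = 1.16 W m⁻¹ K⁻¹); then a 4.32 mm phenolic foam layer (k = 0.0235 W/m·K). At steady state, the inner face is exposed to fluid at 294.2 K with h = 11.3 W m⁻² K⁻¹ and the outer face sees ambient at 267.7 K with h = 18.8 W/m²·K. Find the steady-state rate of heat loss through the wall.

Treat each layer as a resistance in series:
  R_conv,in = 1/(hA) = 1/(11.3·3.30) = 0.02682 K/W
  R_borosilicate glass = L/(kA) = 0.00233/(1.16·3.30) = 6.087×10^-4 K/W
  R_phenolic foam = L/(kA) = 0.00432/(0.0235·3.30) = 0.05571 K/W
  R_conv,out = 1/(hA) = 1/(18.8·3.30) = 0.01612 K/W
ΣR = 0.02682 + 6.087×10^-4 + 0.05571 + 0.01612 = 0.09926 K/W
Q = ΔT/ΣR = (294.2 K − 267.7 K)/0.09926 = 267 W

Q = 267 W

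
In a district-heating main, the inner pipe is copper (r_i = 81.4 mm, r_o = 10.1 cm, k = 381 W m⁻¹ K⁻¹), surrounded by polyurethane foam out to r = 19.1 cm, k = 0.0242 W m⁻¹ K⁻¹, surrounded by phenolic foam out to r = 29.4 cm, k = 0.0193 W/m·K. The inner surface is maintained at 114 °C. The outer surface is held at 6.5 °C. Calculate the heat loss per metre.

Q' = 13.9 W/m

Treat each layer as a resistance in series:
  R'_copper = ln(0.101/0.0814)/(2πk) = 0.2157/(2π·381) = 9.012×10^-5 m·K/W
  R'_polyurethane foam = ln(0.191/0.101)/(2πk) = 0.6372/(2π·0.0242) = 4.190 m·K/W
  R'_phenolic foam = ln(0.294/0.191)/(2πk) = 0.4313/(2π·0.0193) = 3.557 m·K/W
ΣR = 9.012×10^-5 + 4.190 + 3.557 = 7.747 m·K/W
Q' = ΔT/ΣR = (114 °C − 6.5 °C)/7.747 = 13.9 W/m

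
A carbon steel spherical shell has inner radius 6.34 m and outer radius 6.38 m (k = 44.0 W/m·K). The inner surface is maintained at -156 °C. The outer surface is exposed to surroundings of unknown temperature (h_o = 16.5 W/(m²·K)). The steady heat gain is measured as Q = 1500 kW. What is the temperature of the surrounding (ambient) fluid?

Series resistances:
  R_carbon steel = (1/6.34 − 1/6.38)/(4πk) = 9.889×10^-4/(4π·44.0) = 1.788×10^-6 K/W
  R_conv,out = 1/(4πr²h) = 1/(4π·6.38²·16.5) = 1.185×10^-4 K/W
ΣR = 1.203×10^-4 K/W
ΔT = Q·ΣR = 1.50×10^6 × 1.203×10^-4 = 180.4 K
Heat flows inward, so T_out = T_in + ΔT = -156 + 180.4 = 24.4 °C

T_out = 24.4 °C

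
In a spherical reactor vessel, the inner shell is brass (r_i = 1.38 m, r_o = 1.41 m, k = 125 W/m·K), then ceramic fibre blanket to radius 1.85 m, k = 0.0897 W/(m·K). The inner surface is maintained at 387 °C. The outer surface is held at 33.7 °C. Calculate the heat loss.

Q = 2.36 kW

Resistance network (inner→outer):
  R_brass = (1/1.38 − 1/1.41)/(4πk) = 0.01542/(4π·125) = 9.815×10^-6 K/W
  R_ceramic fibre blanket = (1/1.41 − 1/1.85)/(4πk) = 0.1687/(4π·0.0897) = 0.1496 K/W
ΣR = 9.815×10^-6 + 0.1496 = 0.1496 K/W
Q = ΔT/ΣR = (387 °C − 33.7 °C)/0.1496 = 2360 W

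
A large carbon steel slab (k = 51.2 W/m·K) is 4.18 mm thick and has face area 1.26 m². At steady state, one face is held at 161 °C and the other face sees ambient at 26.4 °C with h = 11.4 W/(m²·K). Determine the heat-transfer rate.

Series thermal resistances, inner to outer:
  R_carbon steel = L/(kA) = 0.00418/(51.2·1.26) = 6.479×10^-5 K/W
  R_conv,out = 1/(hA) = 1/(11.4·1.26) = 0.06962 K/W
ΣR = 6.479×10^-5 + 0.06962 = 0.06968 K/W
Q = ΔT/ΣR = (161 °C − 26.4 °C)/0.06968 = 1930 W

Q = 1930 W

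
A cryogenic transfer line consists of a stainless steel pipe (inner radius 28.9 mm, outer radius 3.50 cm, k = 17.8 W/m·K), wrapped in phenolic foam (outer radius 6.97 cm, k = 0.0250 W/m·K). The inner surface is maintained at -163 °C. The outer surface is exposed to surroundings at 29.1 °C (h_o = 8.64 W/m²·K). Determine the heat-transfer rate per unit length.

Resistance network (inner→outer):
  R'_stainless steel = ln(0.0350/0.0289)/(2πk) = 0.1915/(2π·17.8) = 0.001712 m·K/W
  R'_phenolic foam = ln(0.0697/0.0350)/(2πk) = 0.6889/(2π·0.0250) = 4.385 m·K/W
  R'_conv,out = 1/(2πr h) = 1/(2π·0.0697·8.64) = 0.2643 m·K/W
ΣR = 0.001712 + 4.385 + 0.2643 = 4.651 m·K/W
Q' = ΔT/ΣR = (-163 °C − 29.1 °C)/4.651 = -41.3 W/m
(Negative Q' ⇒ heat flows inward; heat gain = 41.3 W/m.)

Q' = 41.3 W/m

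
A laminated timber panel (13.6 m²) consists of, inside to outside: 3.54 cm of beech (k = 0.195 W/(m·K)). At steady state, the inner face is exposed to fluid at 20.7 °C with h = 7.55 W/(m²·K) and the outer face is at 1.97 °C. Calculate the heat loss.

Treat each layer as a resistance in series:
  R_conv,in = 1/(hA) = 1/(7.55·13.6) = 0.009739 K/W
  R_beech = L/(kA) = 0.0354/(0.195·13.6) = 0.01335 K/W
ΣR = 0.009739 + 0.01335 = 0.02309 K/W
Q = ΔT/ΣR = (20.7 °C − 1.97 °C)/0.02309 = 811 W

Q = 811 W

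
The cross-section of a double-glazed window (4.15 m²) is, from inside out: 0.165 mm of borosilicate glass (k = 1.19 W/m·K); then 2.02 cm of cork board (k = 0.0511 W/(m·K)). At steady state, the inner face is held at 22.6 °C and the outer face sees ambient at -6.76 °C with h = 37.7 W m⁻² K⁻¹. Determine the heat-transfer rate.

Resistance network (inner→outer):
  R_borosilicate glass = L/(kA) = 1.65×10^-4/(1.19·4.15) = 3.341×10^-5 K/W
  R_cork board = L/(kA) = 0.0202/(0.0511·4.15) = 0.09525 K/W
  R_conv,out = 1/(hA) = 1/(37.7·4.15) = 0.006392 K/W
ΣR = 3.341×10^-5 + 0.09525 + 0.006392 = 0.1017 K/W
Q = ΔT/ΣR = (22.6 °C − -6.76 °C)/0.1017 = 289 W

Q = 289 W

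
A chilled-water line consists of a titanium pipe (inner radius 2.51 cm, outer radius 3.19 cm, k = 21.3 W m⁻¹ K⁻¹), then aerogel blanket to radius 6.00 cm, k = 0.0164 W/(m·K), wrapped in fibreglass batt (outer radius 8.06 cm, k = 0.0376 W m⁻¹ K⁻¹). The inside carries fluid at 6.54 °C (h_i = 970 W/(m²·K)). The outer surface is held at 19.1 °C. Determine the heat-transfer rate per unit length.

Resistance network (inner→outer):
  R'_conv,in = 1/(2πr h) = 1/(2π·0.0251·970) = 0.006537 m·K/W
  R'_titanium = ln(0.0319/0.0251)/(2πk) = 0.2397/(2π·21.3) = 0.001791 m·K/W
  R'_aerogel blanket = ln(0.0600/0.0319)/(2πk) = 0.6317/(2π·0.0164) = 6.131 m·K/W
  R'_fibreglass batt = ln(0.0806/0.0600)/(2πk) = 0.2952/(2π·0.0376) = 1.249 m·K/W
ΣR = 0.006537 + 0.001791 + 6.131 + 1.249 = 7.388 m·K/W
Q' = ΔT/ΣR = (6.54 °C − 19.1 °C)/7.388 = -1.70 W/m
(Negative Q' ⇒ heat flows inward; heat gain = 1.70 W/m.)

Q' = 1.70 W/m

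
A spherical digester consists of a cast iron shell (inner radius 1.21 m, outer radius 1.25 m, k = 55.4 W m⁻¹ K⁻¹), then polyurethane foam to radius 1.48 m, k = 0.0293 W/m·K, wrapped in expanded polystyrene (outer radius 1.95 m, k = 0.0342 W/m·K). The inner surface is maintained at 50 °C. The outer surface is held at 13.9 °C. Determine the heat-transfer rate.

Q = 50.4 W

Treat each layer as a resistance in series:
  R_cast iron = (1/1.21 − 1/1.25)/(4πk) = 0.02645/(4π·55.4) = 3.799×10^-5 K/W
  R_polyurethane foam = (1/1.25 − 1/1.48)/(4πk) = 0.1243/(4π·0.0293) = 0.3377 K/W
  R_expanded polystyrene = (1/1.48 − 1/1.95)/(4πk) = 0.1629/(4π·0.0342) = 0.3789 K/W
ΣR = 3.799×10^-5 + 0.3377 + 0.3789 = 0.7166 K/W
Q = ΔT/ΣR = (50 °C − 13.9 °C)/0.7166 = 50.4 W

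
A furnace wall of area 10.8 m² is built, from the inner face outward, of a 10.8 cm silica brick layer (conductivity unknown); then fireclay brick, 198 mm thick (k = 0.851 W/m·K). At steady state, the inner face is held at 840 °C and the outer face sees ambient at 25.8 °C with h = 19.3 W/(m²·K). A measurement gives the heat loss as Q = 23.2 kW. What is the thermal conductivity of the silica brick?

k = 1.14 W/m·K

ΣR = ΔT/Q = |840 − 25.8|/23200 = 0.03509 K/W
Known resistances:
  R_fireclay brick = L/(kA) = 0.198/(0.851·10.8) = 0.02154 K/W
  R_conv,out = 1/(hA) = 1/(19.3·10.8) = 0.004798 K/W
R_silica brick = ΣR − ΣR_known = 0.03509 − 0.02634 = 0.008750 K/W
L/(kA) = 0.008750 ⇒ k = 0.108/(0.008750·10.8) = 1.14 W/m·K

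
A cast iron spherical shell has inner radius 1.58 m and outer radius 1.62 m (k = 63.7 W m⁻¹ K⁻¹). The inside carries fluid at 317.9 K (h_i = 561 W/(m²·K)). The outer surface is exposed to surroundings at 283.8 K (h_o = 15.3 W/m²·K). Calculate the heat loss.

Resistance network (inner→outer):
  R_conv,in = 1/(4πr²h) = 1/(4π·1.58²·561) = 5.682×10^-5 K/W
  R_cast iron = (1/1.58 − 1/1.62)/(4πk) = 0.01563/(4π·63.7) = 1.952×10^-5 K/W
  R_conv,out = 1/(4πr²h) = 1/(4π·1.62²·15.3) = 0.001982 K/W
ΣR = 5.682×10^-5 + 1.952×10^-5 + 0.001982 = 0.002058 K/W
Q = ΔT/ΣR = (317.9 K − 283.8 K)/0.002058 = 16600 W

Q = 16.6 kW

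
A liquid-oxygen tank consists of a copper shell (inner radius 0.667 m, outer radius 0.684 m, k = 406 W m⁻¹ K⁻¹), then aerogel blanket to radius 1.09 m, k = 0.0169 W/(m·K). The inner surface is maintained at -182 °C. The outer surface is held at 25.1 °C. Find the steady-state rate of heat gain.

Series thermal resistances, inner to outer:
  R_copper = (1/0.667 − 1/0.684)/(4πk) = 0.03726/(4π·406) = 7.304×10^-6 K/W
  R_aerogel blanket = (1/0.684 − 1/1.09)/(4πk) = 0.5446/(4π·0.0169) = 2.564 K/W
ΣR = 7.304×10^-6 + 2.564 = 2.564 K/W
Q = ΔT/ΣR = (-182 °C − 25.1 °C)/2.564 = -80.8 W
(Negative Q ⇒ heat flows inward; heat gain = 80.8 W.)

Q = 80.8 W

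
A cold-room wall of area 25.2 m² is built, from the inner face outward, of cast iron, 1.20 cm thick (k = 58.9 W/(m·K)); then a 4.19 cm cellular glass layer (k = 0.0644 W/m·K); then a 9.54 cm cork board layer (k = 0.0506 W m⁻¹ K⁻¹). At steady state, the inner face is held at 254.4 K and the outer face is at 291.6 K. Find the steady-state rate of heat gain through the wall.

Treat each layer as a resistance in series:
  R_cast iron = L/(kA) = 0.0120/(58.9·25.2) = 8.085×10^-6 K/W
  R_cellular glass = L/(kA) = 0.0419/(0.0644·25.2) = 0.02582 K/W
  R_cork board = L/(kA) = 0.0954/(0.0506·25.2) = 0.07482 K/W
ΣR = 8.085×10^-6 + 0.02582 + 0.07482 = 0.1006 K/W
Q = ΔT/ΣR = (254.4 K − 291.6 K)/0.1006 = -370 W
(Negative Q ⇒ heat flows inward; heat gain = 370 W.)

Q = 370 W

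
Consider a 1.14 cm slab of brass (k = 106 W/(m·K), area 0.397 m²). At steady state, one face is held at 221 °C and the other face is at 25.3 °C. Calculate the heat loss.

Q = kA·ΔT/L = 106 × 0.397 × |221 °C − 25.3 °C| / 0.0114 = 7.22×10^5 W

Q = 722 kW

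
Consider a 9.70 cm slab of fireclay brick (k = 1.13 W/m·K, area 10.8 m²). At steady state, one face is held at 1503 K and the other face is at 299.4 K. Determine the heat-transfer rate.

Q = kA·ΔT/L = 1.13 × 10.8 × |1503 K − 299.4 K| / 0.0970 = 1.51×10^5 W

Q = 1.51×10^5 W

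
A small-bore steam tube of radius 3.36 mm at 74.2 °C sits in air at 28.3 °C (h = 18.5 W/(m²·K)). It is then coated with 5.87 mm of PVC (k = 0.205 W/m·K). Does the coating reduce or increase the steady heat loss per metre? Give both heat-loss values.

increases: 17.9 → 26.7 W/m

Critical radius for a cylinder: r_cr = k/h = 0.0111 m = 1.11 cm.
Outer radius after coating: r₂ = 0.00336 + 0.00587 = 0.00923 m.
Since r₁ < r_cr and r₂ ≤ r_cr, the coating moves toward the maximum at r_cr — heat loss rises.
Bare: R = 1/(2πr₁h) = 2.560 m·K/W; Q = 45.9/2.560 = 17.9 W/m.
Coated: R = R_cond + R_conv = 1.717 m·K/W; Q = 45.9/1.717 = 26.7 W/m.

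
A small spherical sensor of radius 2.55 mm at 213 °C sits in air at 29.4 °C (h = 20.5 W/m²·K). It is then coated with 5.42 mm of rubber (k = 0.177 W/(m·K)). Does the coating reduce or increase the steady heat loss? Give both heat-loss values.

Critical radius for a sphere: r_cr = 2k/h = 0.0173 m = 1.73 cm.
Outer radius after coating: r₂ = 0.00255 + 0.00542 = 0.00797 m.
Since r₁ < r_cr and r₂ ≤ r_cr, the coating moves toward the maximum at r_cr — heat loss rises.
Bare: R = 1/(4πr₁²h) = 597.0 K/W; Q = 183.6/597.0 = 0.308 W.
Coated: R = R_cond + R_conv = 181.0 K/W; Q = 183.6/181.0 = 1.01 W.

increases: 0.308 → 1.01 W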